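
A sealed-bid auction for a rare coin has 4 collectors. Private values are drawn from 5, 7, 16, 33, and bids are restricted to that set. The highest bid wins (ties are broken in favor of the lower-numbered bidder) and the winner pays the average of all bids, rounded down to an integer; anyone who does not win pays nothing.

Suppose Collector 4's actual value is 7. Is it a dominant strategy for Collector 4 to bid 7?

Check each profile of the others' bids and compare truth against every alternative bid.
Others bid (5, 5, 5): truth gives 2, best alternative gives 0.
Others bid (5, 5, 7): truth gives 0, best alternative gives 0.
Others bid (5, 5, 16): truth gives 0, best alternative gives 0.
Others bid (5, 5, 33): truth gives 0, best alternative gives 0.
Others bid (5, 7, 5): truth gives 0, best alternative gives 0.
Others bid (5, 7, 7): truth gives 0, best alternative gives 0.
(Remaining 58 profiles checked similarly; truth is weakly best in each.)
In every case the truthful bid is at least as good as any alternative, so it is a dominant strategy.

Yes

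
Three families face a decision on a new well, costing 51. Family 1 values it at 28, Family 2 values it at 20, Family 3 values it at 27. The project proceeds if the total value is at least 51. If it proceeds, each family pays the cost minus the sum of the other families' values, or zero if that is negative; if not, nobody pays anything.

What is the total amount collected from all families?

Total value 75 ≥ cost 51, so it is built.
Family 1: others sum to 47; max(0, 51 - 47) = 4.
Family 2: others sum to 55; max(0, 51 - 55) = 0.
Family 3: others sum to 48; max(0, 51 - 48) = 3.
Total collected = 4 + 0 + 3 = 7.

7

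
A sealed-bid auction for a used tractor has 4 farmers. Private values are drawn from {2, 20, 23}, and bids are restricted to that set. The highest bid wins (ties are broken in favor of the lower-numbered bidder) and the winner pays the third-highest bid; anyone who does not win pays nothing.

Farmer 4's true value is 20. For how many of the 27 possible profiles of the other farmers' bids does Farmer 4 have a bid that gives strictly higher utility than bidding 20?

Others bid (2, 2, 20): truth gives 0; bid 23 gives 18 > 0. Violating.
Others bid (2, 20, 2): truth gives 0; bid 23 gives 18 > 0. Violating.
Others bid (20, 2, 2): truth gives 0; bid 23 gives 18 > 0. Violating.
Others bid (2, 2, 2): truth gives 18; no alternative beats it.
Others bid (2, 2, 23): truth gives 0; no alternative beats it.
(Checking all 27 profiles: 3 have a profitable deviation, 24 do not.)

3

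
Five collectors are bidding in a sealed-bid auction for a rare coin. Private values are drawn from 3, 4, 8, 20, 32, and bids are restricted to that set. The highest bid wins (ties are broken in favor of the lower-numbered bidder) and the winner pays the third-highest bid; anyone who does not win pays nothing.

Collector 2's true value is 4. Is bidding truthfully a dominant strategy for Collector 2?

Consider the case where Collector 1 bids 3, Collector 3 bids 3, Collector 4 bids 3 and Collector 5 bids 8.
Truthful bid 4: loses, pays 0, utility 0.
Bid 8 instead: wins, pays 3, utility 4 - 3 = 1.
Since 1 > 0, bidding 8 is strictly better here, so truthful bidding is not dominant.

No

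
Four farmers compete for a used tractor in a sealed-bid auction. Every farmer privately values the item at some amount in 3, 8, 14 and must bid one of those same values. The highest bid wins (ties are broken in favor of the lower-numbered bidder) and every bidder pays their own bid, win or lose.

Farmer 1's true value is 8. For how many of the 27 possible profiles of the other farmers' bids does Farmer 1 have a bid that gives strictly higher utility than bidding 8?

Others bid (3, 3, 3): truth gives 0; bid 3 gives 5 > 0. Violating.
Others bid (3, 3, 14): truth gives -8; bid 3 gives -3 > -8. Violating.
Others bid (3, 8, 14): truth gives -8; bid 3 gives -3 > -8. Violating.
Others bid (3, 14, 3): truth gives -8; bid 3 gives -3 > -8. Violating.
Others bid (3, 3, 8): truth gives 0; no alternative beats it.
Others bid (3, 8, 3): truth gives 0; no alternative beats it.
(Checking all 27 profiles: 20 have a profitable deviation, 7 do not.)

20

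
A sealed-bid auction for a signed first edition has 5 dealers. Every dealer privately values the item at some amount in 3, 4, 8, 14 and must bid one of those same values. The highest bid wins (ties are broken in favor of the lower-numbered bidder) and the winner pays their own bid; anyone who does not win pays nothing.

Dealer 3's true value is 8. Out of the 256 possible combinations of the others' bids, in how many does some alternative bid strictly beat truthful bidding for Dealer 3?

4

Others bid (3, 3, 3, 3): truth gives 0; bid 4 gives 4 > 0. Violating.
Others bid (3, 3, 3, 4): truth gives 0; bid 4 gives 4 > 0. Violating.
Others bid (3, 3, 4, 3): truth gives 0; bid 4 gives 4 > 0. Violating.
Others bid (3, 3, 4, 4): truth gives 0; bid 4 gives 4 > 0. Violating.
Others bid (3, 3, 3, 8): truth gives 0; no alternative beats it.
Others bid (3, 3, 3, 14): truth gives 0; no alternative beats it.
(Checking all 256 profiles: 4 have a profitable deviation, 252 do not.)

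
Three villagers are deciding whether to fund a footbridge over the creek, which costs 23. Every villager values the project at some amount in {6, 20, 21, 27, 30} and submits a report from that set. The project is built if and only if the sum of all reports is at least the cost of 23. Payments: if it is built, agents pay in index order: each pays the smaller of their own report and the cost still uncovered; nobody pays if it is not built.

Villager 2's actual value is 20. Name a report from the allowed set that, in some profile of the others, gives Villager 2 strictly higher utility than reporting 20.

Suppose Villager 1 reports 6 and Villager 3 reports 20.
Report 20: project built, pays 17, utility 20 - 17 = 3.
Report 6: project built, pays 6, utility 20 - 6 = 14.
So reporting 6 beats truth here (14 > 3).

6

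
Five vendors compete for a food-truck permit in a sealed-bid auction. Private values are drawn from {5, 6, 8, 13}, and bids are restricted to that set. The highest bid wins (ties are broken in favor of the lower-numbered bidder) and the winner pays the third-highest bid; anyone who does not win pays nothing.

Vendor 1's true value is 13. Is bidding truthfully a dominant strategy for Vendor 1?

Check each profile of the others' bids and compare truth against every alternative bid.
Others bid (5, 5, 5, 13): truth gives 8, best alternative gives 0.
Others bid (5, 5, 13, 5): truth gives 8, best alternative gives 0.
Others bid (5, 13, 5, 5): truth gives 8, best alternative gives 0.
Others bid (13, 5, 5, 5): truth gives 8, best alternative gives 0.
Others bid (5, 5, 6, 13): truth gives 7, best alternative gives 0.
Others bid (5, 5, 13, 6): truth gives 7, best alternative gives 0.
(Remaining 250 profiles checked similarly; truth is weakly best in each.)
In every case the truthful bid is at least as good as any alternative, so it is a dominant strategy.

Yes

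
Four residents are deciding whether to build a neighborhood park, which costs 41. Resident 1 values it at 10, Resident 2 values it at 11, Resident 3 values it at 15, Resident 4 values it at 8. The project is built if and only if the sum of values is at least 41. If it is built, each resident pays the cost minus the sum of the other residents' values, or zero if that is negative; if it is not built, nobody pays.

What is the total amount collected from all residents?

Total value 44 ≥ cost 41, so it is built.
Resident 1: others sum to 34; max(0, 41 - 34) = 7.
Resident 2: others sum to 33; max(0, 41 - 33) = 8.
Resident 3: others sum to 29; max(0, 41 - 29) = 12.
Resident 4: others sum to 36; max(0, 41 - 36) = 5.
Total collected = 7 + 8 + 12 + 5 = 32.

32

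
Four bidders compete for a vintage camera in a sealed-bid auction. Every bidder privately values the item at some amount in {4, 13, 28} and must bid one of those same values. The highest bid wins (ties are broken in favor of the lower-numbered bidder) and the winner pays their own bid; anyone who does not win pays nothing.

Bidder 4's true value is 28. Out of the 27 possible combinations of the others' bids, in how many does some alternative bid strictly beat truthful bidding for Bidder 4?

Others bid (4, 4, 4): truth gives 0; bid 13 gives 15 > 0. Violating.
Others bid (4, 4, 13): truth gives 0; no alternative beats it.
Others bid (4, 4, 28): truth gives 0; no alternative beats it.
(Checking all 27 profiles: 1 has a profitable deviation, 26 do not.)

1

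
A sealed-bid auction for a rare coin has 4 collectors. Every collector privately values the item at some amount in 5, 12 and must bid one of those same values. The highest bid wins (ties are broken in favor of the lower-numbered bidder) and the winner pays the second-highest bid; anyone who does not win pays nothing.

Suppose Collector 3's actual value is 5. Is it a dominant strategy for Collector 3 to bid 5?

Check each profile of the others' bids and compare truth against every alternative bid.
Others bid (5, 5, 12): truth gives 0, best alternative gives -7.
Others bid (5, 5, 5): truth gives 0, best alternative gives 0.
Others bid (5, 12, 5): truth gives 0, best alternative gives 0.
Others bid (5, 12, 12): truth gives 0, best alternative gives 0.
Others bid (12, 5, 5): truth gives 0, best alternative gives 0.
Others bid (12, 5, 12): truth gives 0, best alternative gives 0.
(Remaining 2 profiles checked similarly; truth is weakly best in each.)
In every case the truthful bid is at least as good as any alternative, so it is a dominant strategy.

Yes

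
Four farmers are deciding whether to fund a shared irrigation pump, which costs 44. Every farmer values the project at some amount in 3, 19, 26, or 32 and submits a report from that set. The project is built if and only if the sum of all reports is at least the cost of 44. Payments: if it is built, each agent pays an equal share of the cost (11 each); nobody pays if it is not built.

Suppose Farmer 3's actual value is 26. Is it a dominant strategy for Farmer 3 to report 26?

Yes

Check each profile of the others' reports and compare truth against every alternative report.
Others report (3, 3, 19): truth gives 15, best alternative gives 15.
Others report (3, 3, 26): truth gives 15, best alternative gives 15.
Others report (3, 3, 32): truth gives 15, best alternative gives 15.
Others report (3, 19, 3): truth gives 15, best alternative gives 15.
Others report (3, 19, 19): truth gives 15, best alternative gives 15.
Others report (3, 19, 26): truth gives 15, best alternative gives 15.
(Remaining 58 profiles checked similarly; truth is weakly best in each.)
In every case the truthful report is at least as good as any alternative, so it is a dominant strategy.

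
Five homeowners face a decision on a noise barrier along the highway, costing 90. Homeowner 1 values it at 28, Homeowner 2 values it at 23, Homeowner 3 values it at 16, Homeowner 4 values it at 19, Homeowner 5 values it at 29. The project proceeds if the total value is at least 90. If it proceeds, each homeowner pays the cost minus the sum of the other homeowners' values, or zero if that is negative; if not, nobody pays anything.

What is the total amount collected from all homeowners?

Total value 115 ≥ cost 90, so it is built.
Homeowner 1: others sum to 87; max(0, 90 - 87) = 3.
Homeowner 2: others sum to 92; max(0, 90 - 92) = 0.
Homeowner 3: others sum to 99; max(0, 90 - 99) = 0.
Homeowner 4: others sum to 96; max(0, 90 - 96) = 0.
Homeowner 5: others sum to 86; max(0, 90 - 86) = 4.
Total collected = 3 + 0 + 0 + 0 + 4 = 7.

7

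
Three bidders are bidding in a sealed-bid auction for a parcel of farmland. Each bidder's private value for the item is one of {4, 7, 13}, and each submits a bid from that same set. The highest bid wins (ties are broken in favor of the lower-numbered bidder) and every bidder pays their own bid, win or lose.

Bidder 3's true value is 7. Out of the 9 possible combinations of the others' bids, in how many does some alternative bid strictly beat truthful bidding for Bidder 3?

Others bid (4, 7): truth gives -7; bid 4 gives -4 > -7. Violating.
Others bid (4, 13): truth gives -7; bid 4 gives -4 > -7. Violating.
Others bid (7, 4): truth gives -7; bid 4 gives -4 > -7. Violating.
Others bid (7, 7): truth gives -7; bid 4 gives -4 > -7. Violating.
Others bid (4, 4): truth gives 0; no alternative beats it.
(Checking all 9 profiles: 8 have a profitable deviation, 1 does not.)

8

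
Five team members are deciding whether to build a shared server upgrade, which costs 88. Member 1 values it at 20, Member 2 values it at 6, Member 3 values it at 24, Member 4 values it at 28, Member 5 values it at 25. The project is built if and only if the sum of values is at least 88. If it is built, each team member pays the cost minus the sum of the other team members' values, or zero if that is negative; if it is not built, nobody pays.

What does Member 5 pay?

Total value 103 ≥ cost 88, so the project is built.
The other team members' values sum to 78.
Cost minus that sum is 88 - 78 = 10.

10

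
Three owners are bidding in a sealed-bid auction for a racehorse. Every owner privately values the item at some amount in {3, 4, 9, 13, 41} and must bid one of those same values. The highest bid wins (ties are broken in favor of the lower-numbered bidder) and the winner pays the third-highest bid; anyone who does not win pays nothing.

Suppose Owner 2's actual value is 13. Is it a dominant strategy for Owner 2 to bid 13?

Consider the case where Owner 1 bids 3 and Owner 3 bids 41.
Truthful bid 13: loses, pays 0, utility 0.
Bid 41 instead: wins, pays 3, utility 13 - 3 = 10.
Since 10 > 0, bidding 41 is strictly better here, so truthful bidding is not dominant.

No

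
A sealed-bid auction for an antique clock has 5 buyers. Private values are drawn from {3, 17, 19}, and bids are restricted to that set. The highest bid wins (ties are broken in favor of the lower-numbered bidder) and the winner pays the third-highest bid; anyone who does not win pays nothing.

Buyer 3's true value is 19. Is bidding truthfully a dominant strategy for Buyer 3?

Check each profile of the others' bids and compare truth against every alternative bid.
Others bid (3, 3, 3, 19): truth gives 16, best alternative gives 0.
Others bid (3, 3, 19, 3): truth gives 16, best alternative gives 0.
Others bid (3, 17, 3, 3): truth gives 16, best alternative gives 0.
Others bid (17, 3, 3, 3): truth gives 16, best alternative gives 0.
Others bid (3, 3, 17, 19): truth gives 2, best alternative gives 0.
Others bid (3, 3, 19, 17): truth gives 2, best alternative gives 0.
(Remaining 75 profiles checked similarly; truth is weakly best in each.)
In every case the truthful bid is at least as good as any alternative, so it is a dominant strategy.

Yes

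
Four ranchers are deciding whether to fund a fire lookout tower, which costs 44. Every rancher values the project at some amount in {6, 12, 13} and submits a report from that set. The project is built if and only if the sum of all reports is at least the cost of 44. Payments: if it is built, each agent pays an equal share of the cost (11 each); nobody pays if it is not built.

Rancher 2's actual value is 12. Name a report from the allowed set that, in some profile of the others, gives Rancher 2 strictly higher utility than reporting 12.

Suppose Rancher 1 reports 6, Rancher 3 reports 12 and Rancher 4 reports 13.
Report 12: project not built, utility 0.
Report 13: project built, pays 11, utility 12 - 11 = 1.
So reporting 13 beats truth here (1 > 0).

13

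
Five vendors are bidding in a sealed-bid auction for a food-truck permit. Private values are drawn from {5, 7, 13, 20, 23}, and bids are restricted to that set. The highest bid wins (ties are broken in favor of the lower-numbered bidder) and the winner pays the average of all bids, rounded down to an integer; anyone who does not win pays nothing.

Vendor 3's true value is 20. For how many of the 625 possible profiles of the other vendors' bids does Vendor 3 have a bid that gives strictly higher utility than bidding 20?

Others bid (5, 5, 5, 5): truth gives 12; bid 7 gives 15 > 12. Violating.
Others bid (5, 5, 5, 7): truth gives 12; bid 7 gives 15 > 12. Violating.
Others bid (5, 5, 5, 13): truth gives 11; bid 13 gives 12 > 11. Violating.
Others bid (5, 5, 5, 23): truth gives 0; bid 23 gives 8 > 0. Violating.
Others bid (5, 5, 5, 20): truth gives 9; no alternative beats it.
Others bid (5, 5, 7, 20): truth gives 9; no alternative beats it.
(Checking all 625 profiles: 286 have a profitable deviation, 339 do not.)

286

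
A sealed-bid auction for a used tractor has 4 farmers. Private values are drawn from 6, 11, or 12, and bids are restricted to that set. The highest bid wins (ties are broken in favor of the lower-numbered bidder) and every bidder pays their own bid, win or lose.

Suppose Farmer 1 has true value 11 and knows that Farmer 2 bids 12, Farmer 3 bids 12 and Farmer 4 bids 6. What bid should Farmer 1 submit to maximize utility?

Bid 6: loses but pays 6, utility -6.
Bid 11: loses but pays 11, utility -11.
Bid 12: wins, pays 12, utility 11 - 12 = -1.
The best choice is 12 with utility -1.

12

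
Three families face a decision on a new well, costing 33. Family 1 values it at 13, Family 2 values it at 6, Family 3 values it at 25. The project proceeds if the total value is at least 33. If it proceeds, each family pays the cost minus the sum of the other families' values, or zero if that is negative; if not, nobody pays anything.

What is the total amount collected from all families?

16

Total value 44 ≥ cost 33, so it is built.
Family 1: others sum to 31; max(0, 33 - 31) = 2.
Family 2: others sum to 38; max(0, 33 - 38) = 0.
Family 3: others sum to 19; max(0, 33 - 19) = 14.
Total collected = 2 + 0 + 14 = 16.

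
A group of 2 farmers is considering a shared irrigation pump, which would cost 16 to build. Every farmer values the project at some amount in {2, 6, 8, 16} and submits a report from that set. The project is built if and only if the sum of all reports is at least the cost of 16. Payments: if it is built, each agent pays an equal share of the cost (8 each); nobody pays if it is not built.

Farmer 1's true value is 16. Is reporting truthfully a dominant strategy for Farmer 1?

Check each profile of the others' reports and compare truth against every alternative report.
Others report (2): truth gives 8, best alternative gives 0.
Others report (6): truth gives 8, best alternative gives 0.
Others report (8): truth gives 8, best alternative gives 8.
Others report (16): truth gives 8, best alternative gives 8.
In every case the truthful report is at least as good as any alternative, so it is a dominant strategy.

Yes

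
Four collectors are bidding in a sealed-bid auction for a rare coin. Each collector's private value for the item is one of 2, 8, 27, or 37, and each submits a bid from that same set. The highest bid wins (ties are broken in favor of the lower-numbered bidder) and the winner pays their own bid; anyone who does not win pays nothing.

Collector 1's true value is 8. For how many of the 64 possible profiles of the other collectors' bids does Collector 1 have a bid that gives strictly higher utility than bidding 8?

Others bid (2, 2, 2): truth gives 0; bid 2 gives 6 > 0. Violating.
Others bid (2, 2, 8): truth gives 0; no alternative beats it.
Others bid (2, 2, 27): truth gives 0; no alternative beats it.
(Checking all 64 profiles: 1 has a profitable deviation, 63 do not.)

1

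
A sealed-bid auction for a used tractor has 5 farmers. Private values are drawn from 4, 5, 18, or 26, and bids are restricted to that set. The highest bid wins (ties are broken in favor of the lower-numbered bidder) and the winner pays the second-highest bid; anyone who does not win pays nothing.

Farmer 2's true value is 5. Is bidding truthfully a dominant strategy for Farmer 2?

Check each profile of the others' bids and compare truth against every alternative bid.
Others bid (4, 4, 4, 4): truth gives 1, best alternative gives 1.
Others bid (4, 4, 4, 5): truth gives 0, best alternative gives 0.
Others bid (4, 4, 4, 18): truth gives 0, best alternative gives 0.
Others bid (4, 4, 4, 26): truth gives 0, best alternative gives 0.
Others bid (4, 4, 5, 4): truth gives 0, best alternative gives 0.
Others bid (4, 4, 5, 5): truth gives 0, best alternative gives 0.
(Remaining 250 profiles checked similarly; truth is weakly best in each.)
In every case the truthful bid is at least as good as any alternative, so it is a dominant strategy.

Yes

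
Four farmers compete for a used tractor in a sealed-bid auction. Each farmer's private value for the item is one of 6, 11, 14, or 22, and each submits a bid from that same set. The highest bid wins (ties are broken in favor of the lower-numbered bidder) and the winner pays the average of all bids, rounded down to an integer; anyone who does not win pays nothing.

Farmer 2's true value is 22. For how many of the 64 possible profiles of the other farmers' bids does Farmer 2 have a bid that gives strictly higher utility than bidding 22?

Others bid (6, 6, 6): truth gives 12; bid 11 gives 15 > 12. Violating.
Others bid (6, 6, 11): truth gives 11; bid 11 gives 14 > 11. Violating.
Others bid (6, 6, 14): truth gives 10; bid 14 gives 12 > 10. Violating.
Others bid (6, 11, 6): truth gives 11; bid 11 gives 14 > 11. Violating.
Others bid (6, 6, 22): truth gives 8; no alternative beats it.
Others bid (6, 11, 22): truth gives 7; no alternative beats it.
(Checking all 64 profiles: 18 have a profitable deviation, 46 do not.)

18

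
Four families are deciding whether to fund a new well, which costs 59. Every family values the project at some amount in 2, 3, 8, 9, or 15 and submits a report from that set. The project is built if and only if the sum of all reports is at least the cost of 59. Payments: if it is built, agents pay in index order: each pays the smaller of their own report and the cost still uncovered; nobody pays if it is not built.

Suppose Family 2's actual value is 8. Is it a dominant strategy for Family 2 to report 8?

Check each profile of the others' reports and compare truth against every alternative report.
Others report (2, 2, 2): truth gives 0, best alternative gives 0.
Others report (2, 2, 3): truth gives 0, best alternative gives 0.
Others report (2, 2, 8): truth gives 0, best alternative gives 0.
Others report (2, 2, 9): truth gives 0, best alternative gives 0.
Others report (2, 2, 15): truth gives 0, best alternative gives 0.
Others report (2, 3, 2): truth gives 0, best alternative gives 0.
(Remaining 119 profiles checked similarly; truth is weakly best in each.)
In every case the truthful report is at least as good as any alternative, so it is a dominant strategy.

Yes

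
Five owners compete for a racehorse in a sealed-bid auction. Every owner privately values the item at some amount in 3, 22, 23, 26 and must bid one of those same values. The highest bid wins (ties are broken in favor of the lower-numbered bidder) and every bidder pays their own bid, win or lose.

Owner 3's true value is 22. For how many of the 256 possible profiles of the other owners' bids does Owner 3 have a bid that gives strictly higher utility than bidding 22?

252

Others bid (3, 3, 3, 23): truth gives -22; bid 23 gives -1 > -22. Violating.
Others bid (3, 3, 3, 26): truth gives -22; bid 3 gives -3 > -22. Violating.
Others bid (3, 3, 22, 23): truth gives -22; bid 23 gives -1 > -22. Violating.
Others bid (3, 3, 22, 26): truth gives -22; bid 3 gives -3 > -22. Violating.
Others bid (3, 3, 3, 3): truth gives 0; no alternative beats it.
Others bid (3, 3, 3, 22): truth gives 0; no alternative beats it.
(Checking all 256 profiles: 252 have a profitable deviation, 4 do not.)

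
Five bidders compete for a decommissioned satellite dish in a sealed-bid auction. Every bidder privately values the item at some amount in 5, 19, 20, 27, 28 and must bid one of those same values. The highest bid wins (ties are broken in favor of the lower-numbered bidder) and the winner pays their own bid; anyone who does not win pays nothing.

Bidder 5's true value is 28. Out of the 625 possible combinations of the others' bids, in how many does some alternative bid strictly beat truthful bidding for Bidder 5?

Others bid (5, 5, 5, 5): truth gives 0; bid 19 gives 9 > 0. Violating.
Others bid (5, 5, 5, 19): truth gives 0; bid 20 gives 8 > 0. Violating.
Others bid (5, 5, 5, 20): truth gives 0; bid 27 gives 1 > 0. Violating.
Others bid (5, 5, 19, 5): truth gives 0; bid 20 gives 8 > 0. Violating.
Others bid (5, 5, 5, 27): truth gives 0; no alternative beats it.
Others bid (5, 5, 5, 28): truth gives 0; no alternative beats it.
(Checking all 625 profiles: 81 have a profitable deviation, 544 do not.)

81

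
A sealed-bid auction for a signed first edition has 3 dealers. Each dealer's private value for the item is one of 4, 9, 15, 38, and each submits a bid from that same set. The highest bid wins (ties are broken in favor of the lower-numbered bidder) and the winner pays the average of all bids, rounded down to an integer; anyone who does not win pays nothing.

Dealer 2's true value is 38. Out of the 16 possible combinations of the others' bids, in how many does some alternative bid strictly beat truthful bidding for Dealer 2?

Others bid (4, 4): truth gives 23; bid 9 gives 33 > 23. Violating.
Others bid (4, 9): truth gives 21; bid 9 gives 31 > 21. Violating.
Others bid (4, 15): truth gives 19; bid 15 gives 27 > 19. Violating.
Others bid (9, 4): truth gives 21; bid 15 gives 29 > 21. Violating.
Others bid (4, 38): truth gives 12; no alternative beats it.
Others bid (9, 38): truth gives 10; no alternative beats it.
(Checking all 16 profiles: 6 have a profitable deviation, 10 do not.)

6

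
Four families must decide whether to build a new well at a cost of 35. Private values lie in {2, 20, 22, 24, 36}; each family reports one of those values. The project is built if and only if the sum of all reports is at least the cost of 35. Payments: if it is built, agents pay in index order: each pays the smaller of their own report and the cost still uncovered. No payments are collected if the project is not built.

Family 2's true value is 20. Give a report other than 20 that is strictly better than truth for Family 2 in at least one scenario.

2

Suppose Family 1 reports 2, Family 3 reports 2 and Family 4 reports 36.
Report 20: project built, pays 20, utility 20 - 20 = 0.
Report 2: project built, pays 2, utility 20 - 2 = 18.
So reporting 2 beats truth here (18 > 0).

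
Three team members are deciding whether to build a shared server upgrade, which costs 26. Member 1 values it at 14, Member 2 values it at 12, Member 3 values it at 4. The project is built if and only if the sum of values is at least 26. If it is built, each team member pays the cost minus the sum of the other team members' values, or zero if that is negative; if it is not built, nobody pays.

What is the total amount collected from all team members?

Total value 30 ≥ cost 26, so it is built.
Member 1: others sum to 16; max(0, 26 - 16) = 10.
Member 2: others sum to 18; max(0, 26 - 18) = 8.
Member 3: others sum to 26; max(0, 26 - 26) = 0.
Total collected = 10 + 8 + 0 = 18.

18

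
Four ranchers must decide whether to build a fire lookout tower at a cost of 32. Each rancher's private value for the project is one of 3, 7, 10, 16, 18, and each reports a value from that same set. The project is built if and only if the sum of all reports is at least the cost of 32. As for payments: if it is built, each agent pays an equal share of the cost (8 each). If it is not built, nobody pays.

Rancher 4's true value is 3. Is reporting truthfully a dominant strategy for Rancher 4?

Check each profile of the others' reports and compare truth against every alternative report.
Others report (3, 7, 16): truth gives 0, best alternative gives -5.
Others report (3, 7, 18): truth gives 0, best alternative gives -5.
Others report (3, 16, 7): truth gives 0, best alternative gives -5.
Others report (3, 18, 7): truth gives 0, best alternative gives -5.
Others report (7, 3, 16): truth gives 0, best alternative gives -5.
Others report (7, 3, 18): truth gives 0, best alternative gives -5.
(Remaining 119 profiles checked similarly; truth is weakly best in each.)
In every case the truthful report is at least as good as any alternative, so it is a dominant strategy.

Yes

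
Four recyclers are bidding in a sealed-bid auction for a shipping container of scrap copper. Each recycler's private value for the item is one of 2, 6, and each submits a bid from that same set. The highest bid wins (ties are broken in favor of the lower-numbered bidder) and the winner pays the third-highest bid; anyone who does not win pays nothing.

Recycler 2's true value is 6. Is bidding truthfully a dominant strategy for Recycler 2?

Check each profile of the others' bids and compare truth against every alternative bid.
Others bid (2, 2, 2): truth gives 4, best alternative gives 0.
Others bid (2, 2, 6): truth gives 4, best alternative gives 0.
Others bid (2, 6, 2): truth gives 4, best alternative gives 0.
Others bid (2, 6, 6): truth gives 0, best alternative gives 0.
Others bid (6, 2, 2): truth gives 0, best alternative gives 0.
Others bid (6, 2, 6): truth gives 0, best alternative gives 0.
(Remaining 2 profiles checked similarly; truth is weakly best in each.)
In every case the truthful bid is at least as good as any alternative, so it is a dominant strategy.

Yes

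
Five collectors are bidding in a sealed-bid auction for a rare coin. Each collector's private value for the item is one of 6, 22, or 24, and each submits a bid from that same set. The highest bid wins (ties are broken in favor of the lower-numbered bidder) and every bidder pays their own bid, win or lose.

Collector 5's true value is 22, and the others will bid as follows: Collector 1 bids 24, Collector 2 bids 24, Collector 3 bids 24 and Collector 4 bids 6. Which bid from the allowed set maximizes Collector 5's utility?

Bid 6: loses but pays 6, utility -6.
Bid 22: loses but pays 22, utility -22.
Bid 24: loses but pays 24, utility -24.
The best choice is 6 with utility -6.

6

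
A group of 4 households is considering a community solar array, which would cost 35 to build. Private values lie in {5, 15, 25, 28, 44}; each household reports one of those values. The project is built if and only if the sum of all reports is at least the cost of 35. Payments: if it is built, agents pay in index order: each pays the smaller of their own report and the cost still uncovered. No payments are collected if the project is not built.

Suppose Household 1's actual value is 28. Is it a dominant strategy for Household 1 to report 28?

No

Consider the case where Household 2 reports 5, Household 3 reports 5 and Household 4 reports 5.
Truthful report 28: project built, pays 28, utility 28 - 28 = 0.
Report 25 instead: project built, pays 25, utility 28 - 25 = 3.
Since 3 > 0, reporting 25 is strictly better here, so truthful reporting is not dominant.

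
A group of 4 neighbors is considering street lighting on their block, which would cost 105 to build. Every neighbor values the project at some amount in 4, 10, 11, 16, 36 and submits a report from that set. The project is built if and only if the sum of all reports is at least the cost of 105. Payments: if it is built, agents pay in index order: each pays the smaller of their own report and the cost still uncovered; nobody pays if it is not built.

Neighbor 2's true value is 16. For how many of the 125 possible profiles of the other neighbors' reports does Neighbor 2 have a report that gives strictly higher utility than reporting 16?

Others report (36, 36, 36): truth gives 0; report 4 gives 12 > 0. Violating.
Others report (4, 4, 4): truth gives 0; no alternative beats it.
Others report (4, 4, 10): truth gives 0; no alternative beats it.
(Checking all 125 profiles: 1 has a profitable deviation, 124 do not.)

1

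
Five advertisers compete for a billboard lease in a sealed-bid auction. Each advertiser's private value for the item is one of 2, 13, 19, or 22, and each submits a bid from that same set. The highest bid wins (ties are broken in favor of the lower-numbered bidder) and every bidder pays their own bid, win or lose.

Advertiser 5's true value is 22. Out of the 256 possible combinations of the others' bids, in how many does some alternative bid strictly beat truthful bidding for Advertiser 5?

Others bid (2, 2, 2, 2): truth gives 0; bid 13 gives 9 > 0. Violating.
Others bid (2, 2, 2, 13): truth gives 0; bid 19 gives 3 > 0. Violating.
Others bid (2, 2, 2, 22): truth gives -22; bid 2 gives -2 > -22. Violating.
Others bid (2, 2, 13, 2): truth gives 0; bid 19 gives 3 > 0. Violating.
Others bid (2, 2, 2, 19): truth gives 0; no alternative beats it.
Others bid (2, 2, 13, 19): truth gives 0; no alternative beats it.
(Checking all 256 profiles: 191 have a profitable deviation, 65 do not.)

191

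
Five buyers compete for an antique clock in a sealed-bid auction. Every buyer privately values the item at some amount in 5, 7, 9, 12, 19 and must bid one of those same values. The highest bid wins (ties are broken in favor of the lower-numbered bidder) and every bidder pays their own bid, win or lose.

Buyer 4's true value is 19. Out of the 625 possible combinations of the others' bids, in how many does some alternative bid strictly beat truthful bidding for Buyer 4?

Others bid (5, 5, 5, 5): truth gives 0; bid 7 gives 12 > 0. Violating.
Others bid (5, 5, 5, 7): truth gives 0; bid 7 gives 12 > 0. Violating.
Others bid (5, 5, 5, 9): truth gives 0; bid 9 gives 10 > 0. Violating.
Others bid (5, 5, 5, 12): truth gives 0; bid 12 gives 7 > 0. Violating.
Others bid (5, 5, 5, 19): truth gives 0; no alternative beats it.
Others bid (5, 5, 7, 19): truth gives 0; no alternative beats it.
(Checking all 625 profiles: 413 have a profitable deviation, 212 do not.)

413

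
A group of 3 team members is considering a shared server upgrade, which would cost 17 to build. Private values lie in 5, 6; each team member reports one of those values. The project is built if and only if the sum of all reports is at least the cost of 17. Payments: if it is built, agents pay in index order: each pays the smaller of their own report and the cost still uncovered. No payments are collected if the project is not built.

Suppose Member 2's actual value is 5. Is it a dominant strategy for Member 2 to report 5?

Yes

Check each profile of the others' reports and compare truth against every alternative report.
Others report (5, 6): truth gives 0, best alternative gives -1.
Others report (6, 5): truth gives 0, best alternative gives -1.
Others report (6, 6): truth gives 0, best alternative gives -1.
Others report (5, 5): truth gives 0, best alternative gives 0.
In every case the truthful report is at least as good as any alternative, so it is a dominant strategy.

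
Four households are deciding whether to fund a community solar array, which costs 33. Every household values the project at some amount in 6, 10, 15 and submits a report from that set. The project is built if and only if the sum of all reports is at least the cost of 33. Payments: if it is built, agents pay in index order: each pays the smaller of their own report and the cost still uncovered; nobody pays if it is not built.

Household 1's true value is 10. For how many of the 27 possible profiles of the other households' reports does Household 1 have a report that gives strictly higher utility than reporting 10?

Others report (6, 6, 15): truth gives 0; report 6 gives 4 > 0. Violating.
Others report (6, 10, 15): truth gives 0; report 6 gives 4 > 0. Violating.
Others report (6, 15, 6): truth gives 0; report 6 gives 4 > 0. Violating.
Others report (6, 15, 10): truth gives 0; report 6 gives 4 > 0. Violating.
Others report (6, 6, 6): truth gives 0; no alternative beats it.
Others report (6, 6, 10): truth gives 0; no alternative beats it.
(Checking all 27 profiles: 20 have a profitable deviation, 7 do not.)

20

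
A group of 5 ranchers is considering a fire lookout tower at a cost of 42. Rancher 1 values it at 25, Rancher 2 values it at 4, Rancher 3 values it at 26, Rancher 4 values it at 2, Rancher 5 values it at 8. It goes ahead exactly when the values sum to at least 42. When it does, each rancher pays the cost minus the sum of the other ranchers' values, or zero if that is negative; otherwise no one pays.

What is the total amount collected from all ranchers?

5

Total value 65 ≥ cost 42, so it is built.
Rancher 1: others sum to 40; max(0, 42 - 40) = 2.
Rancher 2: others sum to 61; max(0, 42 - 61) = 0.
Rancher 3: others sum to 39; max(0, 42 - 39) = 3.
Rancher 4: others sum to 63; max(0, 42 - 63) = 0.
Rancher 5: others sum to 57; max(0, 42 - 57) = 0.
Total collected = 2 + 0 + 3 + 0 + 0 = 5.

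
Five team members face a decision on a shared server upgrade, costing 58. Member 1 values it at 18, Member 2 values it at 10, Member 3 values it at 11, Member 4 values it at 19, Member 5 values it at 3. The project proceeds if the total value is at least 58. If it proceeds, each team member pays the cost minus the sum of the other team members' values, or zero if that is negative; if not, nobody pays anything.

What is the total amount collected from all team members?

46

Total value 61 ≥ cost 58, so it is built.
Member 1: others sum to 43; max(0, 58 - 43) = 15.
Member 2: others sum to 51; max(0, 58 - 51) = 7.
Member 3: others sum to 50; max(0, 58 - 50) = 8.
Member 4: others sum to 42; max(0, 58 - 42) = 16.
Member 5: others sum to 58; max(0, 58 - 58) = 0.
Total collected = 15 + 7 + 8 + 16 + 0 = 46.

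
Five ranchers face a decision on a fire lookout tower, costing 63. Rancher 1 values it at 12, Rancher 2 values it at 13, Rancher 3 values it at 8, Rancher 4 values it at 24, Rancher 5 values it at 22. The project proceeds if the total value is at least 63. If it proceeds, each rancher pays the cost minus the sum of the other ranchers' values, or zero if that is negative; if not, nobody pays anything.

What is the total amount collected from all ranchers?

Total value 79 ≥ cost 63, so it is built.
Rancher 1: others sum to 67; max(0, 63 - 67) = 0.
Rancher 2: others sum to 66; max(0, 63 - 66) = 0.
Rancher 3: others sum to 71; max(0, 63 - 71) = 0.
Rancher 4: others sum to 55; max(0, 63 - 55) = 8.
Rancher 5: others sum to 57; max(0, 63 - 57) = 6.
Total collected = 0 + 0 + 0 + 8 + 6 = 14.

14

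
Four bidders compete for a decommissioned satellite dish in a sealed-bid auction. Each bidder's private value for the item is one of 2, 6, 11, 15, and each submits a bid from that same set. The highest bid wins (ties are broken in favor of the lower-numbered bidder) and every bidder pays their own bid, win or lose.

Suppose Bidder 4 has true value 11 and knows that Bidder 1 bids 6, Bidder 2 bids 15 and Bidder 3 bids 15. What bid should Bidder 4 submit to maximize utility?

2

Bid 2: loses but pays 2, utility -2.
Bid 6: loses but pays 6, utility -6.
Bid 11: loses but pays 11, utility -11.
Bid 15: loses but pays 15, utility -15.
The best choice is 2 with utility -2.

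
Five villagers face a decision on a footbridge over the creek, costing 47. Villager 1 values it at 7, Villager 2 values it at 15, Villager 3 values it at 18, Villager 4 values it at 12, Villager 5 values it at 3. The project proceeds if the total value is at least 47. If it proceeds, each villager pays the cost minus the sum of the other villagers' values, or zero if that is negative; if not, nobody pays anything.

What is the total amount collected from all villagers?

21

Total value 55 ≥ cost 47, so it is built.
Villager 1: others sum to 48; max(0, 47 - 48) = 0.
Villager 2: others sum to 40; max(0, 47 - 40) = 7.
Villager 3: others sum to 37; max(0, 47 - 37) = 10.
Villager 4: others sum to 43; max(0, 47 - 43) = 4.
Villager 5: others sum to 52; max(0, 47 - 52) = 0.
Total collected = 0 + 7 + 10 + 4 + 0 = 21.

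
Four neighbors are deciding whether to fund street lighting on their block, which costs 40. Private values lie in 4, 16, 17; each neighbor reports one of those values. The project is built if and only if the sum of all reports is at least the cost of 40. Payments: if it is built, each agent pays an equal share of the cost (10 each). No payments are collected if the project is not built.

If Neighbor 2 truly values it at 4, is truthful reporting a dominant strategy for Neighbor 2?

Check each profile of the others' reports and compare truth against every alternative report.
Others report (4, 4, 16): truth gives 0, best alternative gives -6.
Others report (4, 4, 17): truth gives 0, best alternative gives -6.
Others report (4, 16, 4): truth gives 0, best alternative gives -6.
Others report (4, 17, 4): truth gives 0, best alternative gives -6.
Others report (16, 4, 4): truth gives 0, best alternative gives -6.
Others report (17, 4, 4): truth gives 0, best alternative gives -6.
(Remaining 21 profiles checked similarly; truth is weakly best in each.)
In every case the truthful report is at least as good as any alternative, so it is a dominant strategy.

Yes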